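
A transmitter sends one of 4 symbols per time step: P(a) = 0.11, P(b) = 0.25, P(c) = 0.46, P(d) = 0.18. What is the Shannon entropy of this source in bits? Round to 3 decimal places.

H = −Σ pᵢ log₂ pᵢ.
−0.11·log₂(0.11) = 0.3503
−0.25·log₂(0.25) = 0.5000
−0.46·log₂(0.46) = 0.5153
−0.18·log₂(0.18) = 0.4453
Sum ≈ 1.8109 → 1.811 bits.

1.811 bits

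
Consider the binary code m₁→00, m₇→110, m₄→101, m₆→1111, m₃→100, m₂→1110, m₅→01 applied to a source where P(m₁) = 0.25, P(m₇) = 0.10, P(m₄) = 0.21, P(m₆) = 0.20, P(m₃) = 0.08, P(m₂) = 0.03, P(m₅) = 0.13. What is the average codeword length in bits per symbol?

L̄ = Σ pᵢ·ℓᵢ = 0.25·2 + 0.10·3 + 0.21·3 + 0.20·4 + 0.08·3 + 0.03·4 + 0.13·2 = 2.85 bits/symbol.

2.85 bits/symbol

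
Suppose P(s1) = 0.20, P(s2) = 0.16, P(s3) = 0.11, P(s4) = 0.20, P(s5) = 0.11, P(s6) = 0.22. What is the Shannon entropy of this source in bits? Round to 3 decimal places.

2.533 bits

H = −Σ pᵢ log₂ pᵢ.
−0.20·log₂(0.20) = 0.4644
−0.16·log₂(0.16) = 0.4230
−0.11·log₂(0.11) = 0.3503
−0.20·log₂(0.20) = 0.4644
−0.11·log₂(0.11) = 0.3503
−0.22·log₂(0.22) = 0.4806
Sum ≈ 2.5329 → 2.533 bits.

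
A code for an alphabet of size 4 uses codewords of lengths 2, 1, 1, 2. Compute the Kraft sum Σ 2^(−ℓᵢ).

With common denominator 2^2 = 4: Σ 2^(−ℓᵢ) = 1/4 + 2/4 + 2/4 + 1/4 = 6/4 = 1.5.

1.5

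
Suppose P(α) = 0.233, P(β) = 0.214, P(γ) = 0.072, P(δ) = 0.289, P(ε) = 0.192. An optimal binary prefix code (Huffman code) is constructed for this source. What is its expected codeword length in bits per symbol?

Repeatedly combine the two least-probable nodes; the expected code length is the sum of the merged weights.
merge 9/125 + 24/125 → 33/125
merge 107/500 + 233/1000 → 447/1000
merge 33/125 + 289/1000 → 553/1000
merge 447/1000 + 553/1000 → 1
L = 33/125 + 447/1000 + 553/1000 + 1 = 283/125 = 2.264 bits/symbol.

2.264 bits/symbol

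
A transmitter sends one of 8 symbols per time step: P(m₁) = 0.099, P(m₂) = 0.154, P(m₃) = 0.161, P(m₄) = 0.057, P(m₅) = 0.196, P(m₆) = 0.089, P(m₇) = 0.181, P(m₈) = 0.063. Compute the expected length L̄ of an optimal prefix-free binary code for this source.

2.924 bits/symbol

Repeatedly combine the two least-probable nodes; the expected code length is the sum of the merged weights.
merge 57/1000 + 63/1000 → 3/25
merge 89/1000 + 99/1000 → 47/250
merge 3/25 + 77/500 → 137/500
merge 161/1000 + 181/1000 → 171/500
merge 47/250 + 49/250 → 48/125
merge 137/500 + 171/500 → 77/125
merge 48/125 + 77/125 → 1
L = 3/25 + 47/250 + 137/500 + 171/500 + 48/125 + 77/125 + 1 = 731/250 = 2.924 bits/symbol.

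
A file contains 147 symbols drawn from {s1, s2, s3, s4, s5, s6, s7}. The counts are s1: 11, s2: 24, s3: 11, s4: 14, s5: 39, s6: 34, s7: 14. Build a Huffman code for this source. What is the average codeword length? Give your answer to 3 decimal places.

2.653 bits/symbol

Probabilities are the counts divided by 147.
Repeatedly combine the two least-probable nodes; the expected code length is the sum of the merged weights.
merge 11/147 + 11/147 → 22/147
merge 2/21 + 2/21 → 4/21
merge 22/147 + 8/49 → 46/147
merge 4/21 + 34/147 → 62/147
merge 13/49 + 46/147 → 85/147
merge 62/147 + 85/147 → 1
L = 22/147 + 4/21 + 46/147 + 62/147 + 85/147 + 1 = 130/49 ≈ 2.653 bits/symbol.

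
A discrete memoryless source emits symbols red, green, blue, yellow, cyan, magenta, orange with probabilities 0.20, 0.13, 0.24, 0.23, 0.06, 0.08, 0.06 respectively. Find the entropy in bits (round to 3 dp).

2.607 bits

H = −Σ pᵢ log₂ pᵢ.
−0.20·log₂(0.20) = 0.4644
−0.13·log₂(0.13) = 0.3826
−0.24·log₂(0.24) = 0.4941
−0.23·log₂(0.23) = 0.4877
−0.06·log₂(0.06) = 0.2435
−0.08·log₂(0.08) = 0.2915
−0.06·log₂(0.06) = 0.2435
Sum ≈ 2.6074 → 2.607 bits.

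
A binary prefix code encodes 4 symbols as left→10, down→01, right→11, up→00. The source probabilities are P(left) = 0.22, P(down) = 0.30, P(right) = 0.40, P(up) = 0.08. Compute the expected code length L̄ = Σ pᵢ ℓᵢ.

L̄ = Σ pᵢ·ℓᵢ = 0.22·2 + 0.30·2 + 0.40·2 + 0.08·2 = 2 bits/symbol.

2 bits/symbol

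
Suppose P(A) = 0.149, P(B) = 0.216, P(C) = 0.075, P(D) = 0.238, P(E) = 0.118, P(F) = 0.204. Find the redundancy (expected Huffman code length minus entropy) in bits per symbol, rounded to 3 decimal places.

Entropy H = −Σ p log₂ p ≈ 2.4916 bits.
Huffman merges: 3/40+59/500→193/1000; 149/1000+193/1000→171/500; 51/250+27/125→21/50; 119/500+171/500→29/50; 21/50+29/50→1. L = 507/200 ≈ 2.5350.
L − H = 2.5350 − 2.4916 = 0.043 bits.

0.043 bits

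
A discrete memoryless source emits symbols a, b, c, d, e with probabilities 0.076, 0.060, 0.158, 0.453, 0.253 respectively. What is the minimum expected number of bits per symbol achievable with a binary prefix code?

1.977 bits/symbol

Repeatedly combine the two least-probable nodes; the expected code length is the sum of the merged weights.
merge 3/50 + 19/250 → 17/125
merge 17/125 + 79/500 → 147/500
merge 253/1000 + 147/500 → 547/1000
merge 453/1000 + 547/1000 → 1
L = 17/125 + 147/500 + 547/1000 + 1 = 1977/1000 = 1.977 bits/symbol.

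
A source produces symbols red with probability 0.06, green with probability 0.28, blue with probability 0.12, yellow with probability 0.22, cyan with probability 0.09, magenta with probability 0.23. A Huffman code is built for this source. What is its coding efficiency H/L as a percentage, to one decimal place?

99.4%

Entropy H = −Σ p log₂ p ≈ 2.4057 bits.
Huffman merges: 3/50+9/100→3/20; 3/25+3/20→27/100; 11/50+23/100→9/20; 27/100+7/25→11/20; 9/20+11/20→1. L = 121/50 ≈ 2.4200.
Efficiency = H/L = 2.4057/2.4200 = 99.4%.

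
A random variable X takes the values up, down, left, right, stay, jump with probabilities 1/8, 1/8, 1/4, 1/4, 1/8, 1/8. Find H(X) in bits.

Each probability is a power of 1/2, so log₂(1/p) is an integer.
H = Σ p·log₂(1/p) = 1/8·3 + 1/8·3 + 1/4·2 + 1/4·2 + 1/8·3 + 1/8·3 = 2.5 bits.

2.5 bits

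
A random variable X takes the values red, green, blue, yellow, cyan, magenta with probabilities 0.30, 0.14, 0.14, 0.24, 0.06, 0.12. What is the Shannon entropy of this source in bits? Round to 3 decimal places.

2.420 bits

H = −Σ pᵢ log₂ pᵢ.
−0.30·log₂(0.30) = 0.5211
−0.14·log₂(0.14) = 0.3971
−0.14·log₂(0.14) = 0.3971
−0.24·log₂(0.24) = 0.4941
−0.06·log₂(0.06) = 0.2435
−0.12·log₂(0.12) = 0.3671
Sum ≈ 2.4200 → 2.420 bits.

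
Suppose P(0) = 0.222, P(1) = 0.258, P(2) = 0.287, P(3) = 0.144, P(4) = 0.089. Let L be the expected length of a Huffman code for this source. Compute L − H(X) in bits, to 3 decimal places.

Entropy H = −Σ p log₂ p ≈ 2.2164 bits.
Huffman merges: 89/1000+18/125→233/1000; 111/500+233/1000→91/200; 129/500+287/1000→109/200; 91/200+109/200→1. L = 2233/1000 ≈ 2.2330.
L − H = 2.2330 − 2.2164 = 0.017 bits.

0.017 bits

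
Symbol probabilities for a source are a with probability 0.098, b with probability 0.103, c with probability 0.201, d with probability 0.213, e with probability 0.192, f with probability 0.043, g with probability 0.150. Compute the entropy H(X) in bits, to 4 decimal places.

2.6695 bits

H = −Σ pᵢ log₂ pᵢ.
−0.098·log₂(0.098) = 0.3284
−0.103·log₂(0.103) = 0.3378
−0.201·log₂(0.201) = 0.4653
−0.213·log₂(0.213) = 0.4752
−0.192·log₂(0.192) = 0.4571
−0.043·log₂(0.043) = 0.1952
−0.150·log₂(0.150) = 0.4105
Sum ≈ 2.6695 → 2.6695 bits.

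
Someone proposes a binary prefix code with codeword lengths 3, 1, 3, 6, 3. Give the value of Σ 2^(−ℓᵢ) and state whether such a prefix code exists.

With common denominator 2^6 = 64: Σ 2^(−ℓᵢ) = 8/64 + 32/64 + 8/64 + 1/64 + 8/64 = 57/64 = 0.890625.
Kraft's inequality requires Σ ≤ 1; here Σ = 0.890625 ≤ 1, so such a prefix code exists.

0.890625; yes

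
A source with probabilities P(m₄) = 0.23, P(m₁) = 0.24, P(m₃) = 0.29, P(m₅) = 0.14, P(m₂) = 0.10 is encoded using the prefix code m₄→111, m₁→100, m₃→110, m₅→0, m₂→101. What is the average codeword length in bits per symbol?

2.72 bits/symbol

L̄ = Σ pᵢ·ℓᵢ = 0.23·3 + 0.24·3 + 0.29·3 + 0.14·1 + 0.10·3 = 2.72 bits/symbol.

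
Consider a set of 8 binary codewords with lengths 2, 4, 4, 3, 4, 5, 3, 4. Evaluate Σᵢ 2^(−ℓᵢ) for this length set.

0.78125

With common denominator 2^5 = 32: Σ 2^(−ℓᵢ) = 8/32 + 2/32 + 2/32 + 4/32 + 2/32 + 1/32 + 4/32 + 2/32 = 25/32 = 0.78125.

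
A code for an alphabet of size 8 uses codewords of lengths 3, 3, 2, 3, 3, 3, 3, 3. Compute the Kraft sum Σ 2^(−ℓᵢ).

1.125

With common denominator 2^3 = 8: Σ 2^(−ℓᵢ) = 1/8 + 1/8 + 2/8 + 1/8 + 1/8 + 1/8 + 1/8 + 1/8 = 9/8 = 1.125.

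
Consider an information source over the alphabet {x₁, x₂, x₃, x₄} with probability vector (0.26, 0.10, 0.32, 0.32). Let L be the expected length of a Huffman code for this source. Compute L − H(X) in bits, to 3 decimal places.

Entropy H = −Σ p log₂ p ≈ 1.8895 bits.
Huffman merges: 1/10+13/50→9/25; 8/25+8/25→16/25; 9/25+16/25→1. L = 2 ≈ 2.0000.
L − H = 2.0000 − 1.8895 = 0.110 bits.

0.110 bits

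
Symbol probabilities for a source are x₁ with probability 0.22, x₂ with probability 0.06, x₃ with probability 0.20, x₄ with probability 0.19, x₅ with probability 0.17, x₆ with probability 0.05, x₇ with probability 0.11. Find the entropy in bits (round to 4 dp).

2.6447 bits

H = −Σ pᵢ log₂ pᵢ.
−0.22·log₂(0.22) = 0.4806
−0.06·log₂(0.06) = 0.2435
−0.20·log₂(0.20) = 0.4644
−0.19·log₂(0.19) = 0.4552
−0.17·log₂(0.17) = 0.4346
−0.05·log₂(0.05) = 0.2161
−0.11·log₂(0.11) = 0.3503
Sum ≈ 2.6447 → 2.6447 bits.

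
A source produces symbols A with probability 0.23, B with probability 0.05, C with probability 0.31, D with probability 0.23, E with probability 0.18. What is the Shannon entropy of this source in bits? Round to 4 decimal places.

2.1605 bits

H = −Σ pᵢ log₂ pᵢ.
−0.23·log₂(0.23) = 0.4877
−0.05·log₂(0.05) = 0.2161
−0.31·log₂(0.31) = 0.5238
−0.23·log₂(0.23) = 0.4877
−0.18·log₂(0.18) = 0.4453
Sum ≈ 2.1605 → 2.1605 bits.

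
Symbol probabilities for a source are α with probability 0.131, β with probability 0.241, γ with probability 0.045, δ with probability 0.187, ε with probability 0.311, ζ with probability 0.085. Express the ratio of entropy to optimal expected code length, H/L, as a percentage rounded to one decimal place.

98.7%

Entropy H = −Σ p log₂ p ≈ 2.3589 bits.
Huffman merges: 9/200+17/200→13/100; 13/100+131/1000→261/1000; 187/1000+241/1000→107/250; 261/1000+311/1000→143/250; 107/250+143/250→1. L = 2391/1000 ≈ 2.3910.
Efficiency = H/L = 2.3589/2.3910 = 98.7%.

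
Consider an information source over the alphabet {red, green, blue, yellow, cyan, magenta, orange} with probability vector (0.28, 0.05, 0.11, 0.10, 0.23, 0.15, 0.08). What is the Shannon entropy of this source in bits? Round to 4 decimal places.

2.6025 bits

H = −Σ pᵢ log₂ pᵢ.
−0.28·log₂(0.28) = 0.5142
−0.05·log₂(0.05) = 0.2161
−0.11·log₂(0.11) = 0.3503
−0.10·log₂(0.10) = 0.3322
−0.23·log₂(0.23) = 0.4877
−0.15·log₂(0.15) = 0.4105
−0.08·log₂(0.08) = 0.2915
Sum ≈ 2.6025 → 2.6025 bits.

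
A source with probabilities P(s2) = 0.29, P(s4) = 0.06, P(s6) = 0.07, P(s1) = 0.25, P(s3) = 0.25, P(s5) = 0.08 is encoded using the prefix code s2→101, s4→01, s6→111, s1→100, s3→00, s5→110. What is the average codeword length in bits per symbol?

2.69 bits/symbol

L̄ = Σ pᵢ·ℓᵢ = 0.29·3 + 0.06·2 + 0.07·3 + 0.25·3 + 0.25·2 + 0.08·3 = 2.69 bits/symbol.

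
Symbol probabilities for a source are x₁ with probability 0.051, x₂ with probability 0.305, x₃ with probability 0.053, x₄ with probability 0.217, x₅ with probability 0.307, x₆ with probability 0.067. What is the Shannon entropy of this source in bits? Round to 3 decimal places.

2.229 bits

H = −Σ pᵢ log₂ pᵢ.
−0.051·log₂(0.051) = 0.2190
−0.305·log₂(0.305) = 0.5225
−0.053·log₂(0.053) = 0.2246
−0.217·log₂(0.217) = 0.4783
−0.307·log₂(0.307) = 0.5230
−0.067·log₂(0.067) = 0.2613
Sum ≈ 2.2287 → 2.229 bits.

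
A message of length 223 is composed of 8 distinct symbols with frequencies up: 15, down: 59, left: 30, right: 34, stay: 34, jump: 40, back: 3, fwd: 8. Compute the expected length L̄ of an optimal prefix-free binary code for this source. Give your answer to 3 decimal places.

Probabilities are the counts divided by 223.
Repeatedly combine the two least-probable nodes; the expected code length is the sum of the merged weights.
merge 3/223 + 8/223 → 11/223
merge 11/223 + 15/223 → 26/223
merge 26/223 + 30/223 → 56/223
merge 34/223 + 34/223 → 68/223
merge 40/223 + 56/223 → 96/223
merge 59/223 + 68/223 → 127/223
merge 96/223 + 127/223 → 1
L = 11/223 + 26/223 + 56/223 + 68/223 + 96/223 + 127/223 + 1 = 607/223 ≈ 2.722 bits/symbol.

2.722 bits/symbol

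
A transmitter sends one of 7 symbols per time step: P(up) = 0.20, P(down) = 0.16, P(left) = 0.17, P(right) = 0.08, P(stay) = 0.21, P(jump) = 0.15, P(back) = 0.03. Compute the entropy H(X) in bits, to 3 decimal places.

2.649 bits

H = −Σ pᵢ log₂ pᵢ.
−0.20·log₂(0.20) = 0.4644
−0.16·log₂(0.16) = 0.4230
−0.17·log₂(0.17) = 0.4346
−0.08·log₂(0.08) = 0.2915
−0.21·log₂(0.21) = 0.4728
−0.15·log₂(0.15) = 0.4105
−0.03·log₂(0.03) = 0.1518
Sum ≈ 2.6486 → 2.649 bits.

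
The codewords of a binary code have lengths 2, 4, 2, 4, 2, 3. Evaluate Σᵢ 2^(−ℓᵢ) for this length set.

With common denominator 2^4 = 16: Σ 2^(−ℓᵢ) = 4/16 + 1/16 + 4/16 + 1/16 + 4/16 + 2/16 = 16/16 = 1.

1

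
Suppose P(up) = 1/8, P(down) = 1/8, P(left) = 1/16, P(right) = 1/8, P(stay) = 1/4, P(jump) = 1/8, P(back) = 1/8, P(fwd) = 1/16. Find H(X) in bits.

Each probability is a power of 1/2, so log₂(1/p) is an integer.
H = Σ p·log₂(1/p) = 1/8·3 + 1/8·3 + 1/16·4 + 1/8·3 + 1/4·2 + 1/8·3 + 1/8·3 + 1/16·4 = 2.875 bits.

2.875 bits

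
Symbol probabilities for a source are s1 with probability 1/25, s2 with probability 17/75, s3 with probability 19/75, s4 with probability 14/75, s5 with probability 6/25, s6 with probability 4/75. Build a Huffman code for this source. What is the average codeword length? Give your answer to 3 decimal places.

2.373 bits/symbol

Repeatedly combine the two least-probable nodes; the expected code length is the sum of the merged weights.
merge 1/25 + 4/75 → 7/75
merge 7/75 + 14/75 → 7/25
merge 17/75 + 6/25 → 7/15
merge 19/75 + 7/25 → 8/15
merge 7/15 + 8/15 → 1
L = 7/75 + 7/25 + 7/15 + 8/15 + 1 = 178/75 ≈ 2.373 bits/symbol.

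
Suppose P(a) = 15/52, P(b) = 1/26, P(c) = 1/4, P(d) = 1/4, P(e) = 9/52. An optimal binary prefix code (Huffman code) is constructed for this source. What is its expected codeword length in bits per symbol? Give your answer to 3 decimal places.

Repeatedly combine the two least-probable nodes; the expected code length is the sum of the merged weights.
merge 1/26 + 9/52 → 11/52
merge 11/52 + 1/4 → 6/13
merge 1/4 + 15/52 → 7/13
merge 6/13 + 7/13 → 1
L = 11/52 + 6/13 + 7/13 + 1 = 115/52 ≈ 2.212 bits/symbol.

2.212 bits/symbol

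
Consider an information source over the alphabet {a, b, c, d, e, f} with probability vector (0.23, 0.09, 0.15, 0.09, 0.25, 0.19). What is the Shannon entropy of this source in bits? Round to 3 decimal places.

2.479 bits

H = −Σ pᵢ log₂ pᵢ.
−0.23·log₂(0.23) = 0.4877
−0.09·log₂(0.09) = 0.3127
−0.15·log₂(0.15) = 0.4105
−0.09·log₂(0.09) = 0.3127
−0.25·log₂(0.25) = 0.5000
−0.19·log₂(0.19) = 0.4552
Sum ≈ 2.4787 → 2.479 bits.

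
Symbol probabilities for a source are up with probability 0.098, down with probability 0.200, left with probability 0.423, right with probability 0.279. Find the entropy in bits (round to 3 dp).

1.832 bits

H = −Σ pᵢ log₂ pᵢ.
−0.098·log₂(0.098) = 0.3284
−0.200·log₂(0.200) = 0.4644
−0.423·log₂(0.423) = 0.5251
−0.279·log₂(0.279) = 0.5138
Sum ≈ 1.8317 → 1.832 bits.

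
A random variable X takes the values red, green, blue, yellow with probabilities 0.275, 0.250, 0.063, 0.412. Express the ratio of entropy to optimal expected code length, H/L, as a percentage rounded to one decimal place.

Entropy H = −Σ p log₂ p ≈ 1.7905 bits.
Huffman merges: 63/1000+1/4→313/1000; 11/40+313/1000→147/250; 103/250+147/250→1. L = 1901/1000 ≈ 1.9010.
Efficiency = H/L = 1.7905/1.9010 = 94.2%.

94.2%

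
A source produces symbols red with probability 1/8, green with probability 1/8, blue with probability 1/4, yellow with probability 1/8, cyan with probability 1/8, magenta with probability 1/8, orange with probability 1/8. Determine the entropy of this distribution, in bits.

Each probability is a power of 1/2, so log₂(1/p) is an integer.
H = Σ p·log₂(1/p) = 1/8·3 + 1/8·3 + 1/4·2 + 1/8·3 + 1/8·3 + 1/8·3 + 1/8·3 = 2.75 bits.

2.75 bits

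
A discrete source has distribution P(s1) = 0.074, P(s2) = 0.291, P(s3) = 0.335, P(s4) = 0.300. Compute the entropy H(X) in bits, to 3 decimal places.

H = −Σ pᵢ log₂ pᵢ.
−0.074·log₂(0.074) = 0.2780
−0.291·log₂(0.291) = 0.5182
−0.335·log₂(0.335) = 0.5286
−0.300·log₂(0.300) = 0.5211
Sum ≈ 1.8459 → 1.846 bits.

1.846 bits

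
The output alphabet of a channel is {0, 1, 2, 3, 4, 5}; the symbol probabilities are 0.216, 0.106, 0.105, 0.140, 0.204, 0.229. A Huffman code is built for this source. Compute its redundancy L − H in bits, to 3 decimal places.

Entropy H = −Σ p log₂ p ≈ 2.5141 bits.
Huffman merges: 21/200+53/500→211/1000; 7/50+51/250→43/125; 211/1000+27/125→427/1000; 229/1000+43/125→573/1000; 427/1000+573/1000→1. L = 511/200 ≈ 2.5550.
L − H = 2.5550 − 2.5141 = 0.041 bits.

0.041 bits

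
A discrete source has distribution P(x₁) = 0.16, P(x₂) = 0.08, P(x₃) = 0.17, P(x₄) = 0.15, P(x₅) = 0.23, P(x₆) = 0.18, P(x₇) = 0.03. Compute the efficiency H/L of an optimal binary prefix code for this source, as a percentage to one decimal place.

97.9%

Entropy H = −Σ p log₂ p ≈ 2.6444 bits.
Huffman merges: 3/100+2/25→11/100; 11/100+3/20→13/50; 4/25+17/100→33/100; 9/50+23/100→41/100; 13/50+33/100→59/100; 41/100+59/100→1. L = 27/10 ≈ 2.7000.
Efficiency = H/L = 2.6444/2.7000 = 97.9%.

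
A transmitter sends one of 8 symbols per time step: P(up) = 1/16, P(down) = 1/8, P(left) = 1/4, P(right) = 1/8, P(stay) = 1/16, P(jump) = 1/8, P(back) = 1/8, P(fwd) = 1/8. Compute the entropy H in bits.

2.875 bits

Each probability is a power of 1/2, so log₂(1/p) is an integer.
H = Σ p·log₂(1/p) = 1/16·4 + 1/8·3 + 1/4·2 + 1/8·3 + 1/16·4 + 1/8·3 + 1/8·3 + 1/8·3 = 2.875 bits.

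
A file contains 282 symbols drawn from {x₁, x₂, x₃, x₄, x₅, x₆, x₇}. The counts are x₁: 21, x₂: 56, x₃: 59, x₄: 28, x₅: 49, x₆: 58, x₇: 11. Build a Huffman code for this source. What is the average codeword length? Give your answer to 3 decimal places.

Probabilities are the counts divided by 282.
Repeatedly combine the two least-probable nodes; the expected code length is the sum of the merged weights.
merge 11/282 + 7/94 → 16/141
merge 14/141 + 16/141 → 10/47
merge 49/282 + 28/141 → 35/94
merge 29/141 + 59/282 → 39/94
merge 10/47 + 35/94 → 55/94
merge 39/94 + 55/94 → 1
L = 16/141 + 10/47 + 35/94 + 39/94 + 55/94 + 1 = 761/282 ≈ 2.699 bits/symbol.

2.699 bits/symbol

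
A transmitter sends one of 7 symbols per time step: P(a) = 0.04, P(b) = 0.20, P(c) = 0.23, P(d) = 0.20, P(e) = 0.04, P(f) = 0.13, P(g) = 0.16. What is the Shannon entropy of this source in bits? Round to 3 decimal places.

2.594 bits

H = −Σ pᵢ log₂ pᵢ.
−0.04·log₂(0.04) = 0.1858
−0.20·log₂(0.20) = 0.4644
−0.23·log₂(0.23) = 0.4877
−0.20·log₂(0.20) = 0.4644
−0.04·log₂(0.04) = 0.1858
−0.13·log₂(0.13) = 0.3826
−0.16·log₂(0.16) = 0.4230
Sum ≈ 2.5936 → 2.594 bits.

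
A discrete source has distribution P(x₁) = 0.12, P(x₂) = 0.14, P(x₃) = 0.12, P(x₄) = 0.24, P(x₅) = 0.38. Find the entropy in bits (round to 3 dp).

H = −Σ pᵢ log₂ pᵢ.
−0.12·log₂(0.12) = 0.3671
−0.14·log₂(0.14) = 0.3971
−0.12·log₂(0.12) = 0.3671
−0.24·log₂(0.24) = 0.4941
−0.38·log₂(0.38) = 0.5305
Sum ≈ 2.1558 → 2.156 bits.

2.156 bits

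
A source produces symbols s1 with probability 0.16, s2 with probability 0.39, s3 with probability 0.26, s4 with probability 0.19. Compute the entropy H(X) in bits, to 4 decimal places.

1.9133 bits

H = −Σ pᵢ log₂ pᵢ.
−0.16·log₂(0.16) = 0.4230
−0.39·log₂(0.39) = 0.5298
−0.26·log₂(0.26) = 0.5053
−0.19·log₂(0.19) = 0.4552
Sum ≈ 1.9133 → 1.9133 bits.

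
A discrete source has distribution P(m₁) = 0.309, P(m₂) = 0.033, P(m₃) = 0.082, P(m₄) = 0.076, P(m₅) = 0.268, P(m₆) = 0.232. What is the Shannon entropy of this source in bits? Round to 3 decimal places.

2.263 bits

H = −Σ pᵢ log₂ pᵢ.
−0.309·log₂(0.309) = 0.5235
−0.033·log₂(0.033) = 0.1624
−0.082·log₂(0.082) = 0.2959
−0.076·log₂(0.076) = 0.2826
−0.268·log₂(0.268) = 0.5091
−0.232·log₂(0.232) = 0.4890
Sum ≈ 2.2625 → 2.263 bits.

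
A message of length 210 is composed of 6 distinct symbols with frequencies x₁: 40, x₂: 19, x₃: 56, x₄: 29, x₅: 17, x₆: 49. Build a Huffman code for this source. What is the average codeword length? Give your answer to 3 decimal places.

2.481 bits/symbol

Probabilities are the counts divided by 210.
Repeatedly combine the two least-probable nodes; the expected code length is the sum of the merged weights.
merge 17/210 + 19/210 → 6/35
merge 29/210 + 6/35 → 13/42
merge 4/21 + 7/30 → 89/210
merge 4/15 + 13/42 → 121/210
merge 89/210 + 121/210 → 1
L = 6/35 + 13/42 + 89/210 + 121/210 + 1 = 521/210 ≈ 2.481 bits/symbol.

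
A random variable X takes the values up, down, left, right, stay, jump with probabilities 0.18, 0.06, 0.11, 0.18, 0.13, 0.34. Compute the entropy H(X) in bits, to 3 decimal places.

H = −Σ pᵢ log₂ pᵢ.
−0.18·log₂(0.18) = 0.4453
−0.06·log₂(0.06) = 0.2435
−0.11·log₂(0.11) = 0.3503
−0.18·log₂(0.18) = 0.4453
−0.13·log₂(0.13) = 0.3826
−0.34·log₂(0.34) = 0.5292
Sum ≈ 2.3963 → 2.396 bits.

2.396 bits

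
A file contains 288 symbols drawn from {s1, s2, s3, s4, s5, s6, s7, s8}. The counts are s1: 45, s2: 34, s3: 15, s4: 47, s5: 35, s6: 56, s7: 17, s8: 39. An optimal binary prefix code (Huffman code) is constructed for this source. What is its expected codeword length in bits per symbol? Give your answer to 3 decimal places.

2.917 bits/symbol

Probabilities are the counts divided by 288.
Repeatedly combine the two least-probable nodes; the expected code length is the sum of the merged weights.
merge 5/96 + 17/288 → 1/9
merge 1/9 + 17/144 → 11/48
merge 35/288 + 13/96 → 37/144
merge 5/32 + 47/288 → 23/72
merge 7/36 + 11/48 → 61/144
merge 37/144 + 23/72 → 83/144
merge 61/144 + 83/144 → 1
L = 1/9 + 11/48 + 37/144 + 23/72 + 61/144 + 83/144 + 1 = 35/12 ≈ 2.917 bits/symbol.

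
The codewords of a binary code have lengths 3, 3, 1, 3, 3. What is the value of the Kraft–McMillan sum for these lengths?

1

With common denominator 2^3 = 8: Σ 2^(−ℓᵢ) = 1/8 + 1/8 + 4/8 + 1/8 + 1/8 = 8/8 = 1.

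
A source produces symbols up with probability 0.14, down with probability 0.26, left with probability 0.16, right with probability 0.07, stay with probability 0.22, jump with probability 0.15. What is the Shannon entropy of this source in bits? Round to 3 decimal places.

2.485 bits

H = −Σ pᵢ log₂ pᵢ.
−0.14·log₂(0.14) = 0.3971
−0.26·log₂(0.26) = 0.5053
−0.16·log₂(0.16) = 0.4230
−0.07·log₂(0.07) = 0.2686
−0.22·log₂(0.22) = 0.4806
−0.15·log₂(0.15) = 0.4105
Sum ≈ 2.4851 → 2.485 bits.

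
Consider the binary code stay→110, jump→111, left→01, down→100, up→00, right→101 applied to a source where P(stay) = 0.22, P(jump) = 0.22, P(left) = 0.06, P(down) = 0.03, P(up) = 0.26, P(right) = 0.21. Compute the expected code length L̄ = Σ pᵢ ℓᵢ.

2.68 bits/symbol

L̄ = Σ pᵢ·ℓᵢ = 0.22·3 + 0.22·3 + 0.06·2 + 0.03·3 + 0.26·2 + 0.21·3 = 2.68 bits/symbol.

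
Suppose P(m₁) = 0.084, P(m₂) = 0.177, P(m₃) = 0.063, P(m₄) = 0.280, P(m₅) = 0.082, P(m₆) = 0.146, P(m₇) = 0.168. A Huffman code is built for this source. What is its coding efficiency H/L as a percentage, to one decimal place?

98.3%

Entropy H = −Σ p log₂ p ≈ 2.6414 bits.
Huffman merges: 63/1000+41/500→29/200; 21/250+29/200→229/1000; 73/500+21/125→157/500; 177/1000+229/1000→203/500; 7/25+157/500→297/500; 203/500+297/500→1. L = 336/125 ≈ 2.6880.
Efficiency = H/L = 2.6414/2.6880 = 98.3%.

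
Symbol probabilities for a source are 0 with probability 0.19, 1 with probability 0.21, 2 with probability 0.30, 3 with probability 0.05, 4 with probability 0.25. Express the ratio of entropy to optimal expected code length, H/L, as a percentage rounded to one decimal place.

Entropy H = −Σ p log₂ p ≈ 2.1652 bits.
Huffman merges: 1/20+19/100→6/25; 21/100+6/25→9/20; 1/4+3/10→11/20; 9/20+11/20→1. L = 56/25 ≈ 2.2400.
Efficiency = H/L = 2.1652/2.2400 = 96.7%.

96.7%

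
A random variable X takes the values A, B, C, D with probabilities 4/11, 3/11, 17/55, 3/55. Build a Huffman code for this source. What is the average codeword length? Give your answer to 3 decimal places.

1.964 bits/symbol

Repeatedly combine the two least-probable nodes; the expected code length is the sum of the merged weights.
merge 3/55 + 3/11 → 18/55
merge 17/55 + 18/55 → 7/11
merge 4/11 + 7/11 → 1
L = 18/55 + 7/11 + 1 = 108/55 ≈ 1.964 bits/symbol.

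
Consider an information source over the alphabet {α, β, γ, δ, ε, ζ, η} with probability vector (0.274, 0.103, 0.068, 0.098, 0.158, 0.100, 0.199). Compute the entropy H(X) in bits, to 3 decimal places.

2.658 bits

H = −Σ pᵢ log₂ pᵢ.
−0.274·log₂(0.274) = 0.5118
−0.103·log₂(0.103) = 0.3378
−0.068·log₂(0.068) = 0.2637
−0.098·log₂(0.098) = 0.3284
−0.158·log₂(0.158) = 0.4206
−0.100·log₂(0.100) = 0.3322
−0.199·log₂(0.199) = 0.4635
Sum ≈ 2.6580 → 2.658 bits.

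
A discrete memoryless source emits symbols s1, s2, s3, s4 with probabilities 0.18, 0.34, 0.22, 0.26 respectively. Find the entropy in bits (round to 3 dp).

1.960 bits

H = −Σ pᵢ log₂ pᵢ.
−0.18·log₂(0.18) = 0.4453
−0.34·log₂(0.34) = 0.5292
−0.22·log₂(0.22) = 0.4806
−0.26·log₂(0.26) = 0.5053
Sum ≈ 1.9603 → 1.960 bits.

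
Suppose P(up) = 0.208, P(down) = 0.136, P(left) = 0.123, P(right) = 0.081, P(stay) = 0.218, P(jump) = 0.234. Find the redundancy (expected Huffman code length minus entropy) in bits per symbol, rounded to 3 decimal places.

0.046 bits

Entropy H = −Σ p log₂ p ≈ 2.4976 bits.
Huffman merges: 81/1000+123/1000→51/250; 17/125+51/250→17/50; 26/125+109/500→213/500; 117/500+17/50→287/500; 213/500+287/500→1. L = 318/125 ≈ 2.5440.
L − H = 2.5440 − 2.4976 = 0.046 bits.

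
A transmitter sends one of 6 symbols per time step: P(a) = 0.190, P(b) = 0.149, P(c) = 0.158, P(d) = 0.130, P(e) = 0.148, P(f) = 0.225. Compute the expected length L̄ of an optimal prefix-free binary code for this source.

2.585 bits/symbol

Repeatedly combine the two least-probable nodes; the expected code length is the sum of the merged weights.
merge 13/100 + 37/250 → 139/500
merge 149/1000 + 79/500 → 307/1000
merge 19/100 + 9/40 → 83/200
merge 139/500 + 307/1000 → 117/200
merge 83/200 + 117/200 → 1
L = 139/500 + 307/1000 + 83/200 + 117/200 + 1 = 517/200 = 2.585 bits/symbol.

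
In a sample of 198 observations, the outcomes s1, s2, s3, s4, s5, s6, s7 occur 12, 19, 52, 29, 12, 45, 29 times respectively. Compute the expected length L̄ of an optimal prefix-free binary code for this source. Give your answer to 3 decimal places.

Probabilities are the counts divided by 198.
Repeatedly combine the two least-probable nodes; the expected code length is the sum of the merged weights.
merge 2/33 + 2/33 → 4/33
merge 19/198 + 4/33 → 43/198
merge 29/198 + 29/198 → 29/99
merge 43/198 + 5/22 → 4/9
merge 26/99 + 29/99 → 5/9
merge 4/9 + 5/9 → 1
L = 4/33 + 43/198 + 29/99 + 4/9 + 5/9 + 1 = 521/198 ≈ 2.631 bits/symbol.

2.631 bits/symbol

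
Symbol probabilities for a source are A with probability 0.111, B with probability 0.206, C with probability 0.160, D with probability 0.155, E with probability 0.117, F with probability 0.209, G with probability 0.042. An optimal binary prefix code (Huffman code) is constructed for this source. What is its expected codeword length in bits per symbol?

2.738 bits/symbol

Repeatedly combine the two least-probable nodes; the expected code length is the sum of the merged weights.
merge 21/500 + 111/1000 → 153/1000
merge 117/1000 + 153/1000 → 27/100
merge 31/200 + 4/25 → 63/200
merge 103/500 + 209/1000 → 83/200
merge 27/100 + 63/200 → 117/200
merge 83/200 + 117/200 → 1
L = 153/1000 + 27/100 + 63/200 + 83/200 + 117/200 + 1 = 1369/500 = 2.738 bits/symbol.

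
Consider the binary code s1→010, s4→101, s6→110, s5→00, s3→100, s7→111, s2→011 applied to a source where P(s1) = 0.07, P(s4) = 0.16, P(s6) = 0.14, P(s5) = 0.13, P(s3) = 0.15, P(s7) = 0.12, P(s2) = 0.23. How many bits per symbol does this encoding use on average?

2.87 bits/symbol

L̄ = Σ pᵢ·ℓᵢ = 0.07·3 + 0.16·3 + 0.14·3 + 0.13·2 + 0.15·3 + 0.12·3 + 0.23·3 = 2.87 bits/symbol.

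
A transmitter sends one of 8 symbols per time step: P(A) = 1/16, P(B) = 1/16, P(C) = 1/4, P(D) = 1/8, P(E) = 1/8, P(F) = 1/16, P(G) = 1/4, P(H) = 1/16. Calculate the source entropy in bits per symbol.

2.75 bits

Each probability is a power of 1/2, so log₂(1/p) is an integer.
H = Σ p·log₂(1/p) = 1/16·4 + 1/16·4 + 1/4·2 + 1/8·3 + 1/8·3 + 1/16·4 + 1/4·2 + 1/16·4 = 2.75 bits.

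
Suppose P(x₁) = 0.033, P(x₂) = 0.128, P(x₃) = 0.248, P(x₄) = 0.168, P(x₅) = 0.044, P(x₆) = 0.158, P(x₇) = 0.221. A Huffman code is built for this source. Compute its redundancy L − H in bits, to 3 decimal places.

Entropy H = −Σ p log₂ p ≈ 2.5734 bits.
Huffman merges: 33/1000+11/250→77/1000; 77/1000+16/125→41/200; 79/500+21/125→163/500; 41/200+221/1000→213/500; 31/125+163/500→287/500; 213/500+287/500→1. L = 326/125 ≈ 2.6080.
L − H = 2.6080 − 2.5734 = 0.035 bits.

0.035 bits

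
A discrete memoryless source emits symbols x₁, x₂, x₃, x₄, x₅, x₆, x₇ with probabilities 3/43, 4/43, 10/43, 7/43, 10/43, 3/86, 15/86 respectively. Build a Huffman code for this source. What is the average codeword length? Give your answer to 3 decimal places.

2.640 bits/symbol

Repeatedly combine the two least-probable nodes; the expected code length is the sum of the merged weights.
merge 3/86 + 3/43 → 9/86
merge 4/43 + 9/86 → 17/86
merge 7/43 + 15/86 → 29/86
merge 17/86 + 10/43 → 37/86
merge 10/43 + 29/86 → 49/86
merge 37/86 + 49/86 → 1
L = 9/86 + 17/86 + 29/86 + 37/86 + 49/86 + 1 = 227/86 ≈ 2.640 bits/symbol.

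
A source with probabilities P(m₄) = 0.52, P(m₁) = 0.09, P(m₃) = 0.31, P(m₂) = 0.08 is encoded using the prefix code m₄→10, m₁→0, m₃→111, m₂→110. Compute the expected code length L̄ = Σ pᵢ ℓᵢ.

2.3 bits/symbol

L̄ = Σ pᵢ·ℓᵢ = 0.52·2 + 0.09·1 + 0.31·3 + 0.08·3 = 2.3 bits/symbol.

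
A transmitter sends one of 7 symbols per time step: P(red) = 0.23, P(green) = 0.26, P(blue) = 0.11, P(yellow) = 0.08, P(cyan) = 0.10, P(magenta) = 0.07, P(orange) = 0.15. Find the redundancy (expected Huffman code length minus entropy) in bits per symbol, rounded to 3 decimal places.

0.014 bits

Entropy H = −Σ p log₂ p ≈ 2.6460 bits.
Huffman merges: 7/100+2/25→3/20; 1/10+11/100→21/100; 3/20+3/20→3/10; 21/100+23/100→11/25; 13/50+3/10→14/25; 11/25+14/25→1. L = 133/50 ≈ 2.6600.
L − H = 2.6600 − 2.6460 = 0.014 bits.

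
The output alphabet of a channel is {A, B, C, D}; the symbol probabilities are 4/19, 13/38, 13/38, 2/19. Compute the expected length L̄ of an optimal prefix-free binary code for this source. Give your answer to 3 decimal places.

1.974 bits/symbol

Repeatedly combine the two least-probable nodes; the expected code length is the sum of the merged weights.
merge 2/19 + 4/19 → 6/19
merge 6/19 + 13/38 → 25/38
merge 13/38 + 25/38 → 1
L = 6/19 + 25/38 + 1 = 75/38 ≈ 1.974 bits/symbol.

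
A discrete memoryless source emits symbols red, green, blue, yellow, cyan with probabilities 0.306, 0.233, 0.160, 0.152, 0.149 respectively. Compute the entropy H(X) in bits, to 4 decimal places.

H = −Σ pᵢ log₂ pᵢ.
−0.306·log₂(0.306) = 0.5228
−0.233·log₂(0.233) = 0.4897
−0.160·log₂(0.160) = 0.4230
−0.152·log₂(0.152) = 0.4131
−0.149·log₂(0.149) = 0.4092
Sum ≈ 2.2578 → 2.2578 bits.

2.2578 bits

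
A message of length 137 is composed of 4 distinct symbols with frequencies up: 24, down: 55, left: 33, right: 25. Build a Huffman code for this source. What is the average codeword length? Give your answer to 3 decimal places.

1.956 bits/symbol

Probabilities are the counts divided by 137.
Repeatedly combine the two least-probable nodes; the expected code length is the sum of the merged weights.
merge 24/137 + 25/137 → 49/137
merge 33/137 + 49/137 → 82/137
merge 55/137 + 82/137 → 1
L = 49/137 + 82/137 + 1 = 268/137 ≈ 1.956 bits/symbol.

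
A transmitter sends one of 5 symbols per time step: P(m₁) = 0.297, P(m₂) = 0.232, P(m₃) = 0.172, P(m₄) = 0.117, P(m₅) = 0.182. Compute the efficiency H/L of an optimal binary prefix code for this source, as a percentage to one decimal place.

98.5%

Entropy H = −Σ p log₂ p ≈ 2.2555 bits.
Huffman merges: 117/1000+43/250→289/1000; 91/500+29/125→207/500; 289/1000+297/1000→293/500; 207/500+293/500→1. L = 2289/1000 ≈ 2.2890.
Efficiency = H/L = 2.2555/2.2890 = 98.5%.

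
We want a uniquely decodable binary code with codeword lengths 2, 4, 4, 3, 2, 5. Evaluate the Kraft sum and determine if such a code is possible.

With common denominator 2^5 = 32: Σ 2^(−ℓᵢ) = 8/32 + 2/32 + 2/32 + 4/32 + 8/32 + 1/32 = 25/32 = 0.78125.
Kraft's inequality requires Σ ≤ 1; here Σ = 0.78125 ≤ 1, so such a prefix code exists.

0.78125; yes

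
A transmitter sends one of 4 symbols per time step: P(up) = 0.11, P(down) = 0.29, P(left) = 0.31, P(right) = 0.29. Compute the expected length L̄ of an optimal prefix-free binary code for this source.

2 bits/symbol

Repeatedly combine the two least-probable nodes; the expected code length is the sum of the merged weights.
merge 11/100 + 29/100 → 2/5
merge 29/100 + 31/100 → 3/5
merge 2/5 + 3/5 → 1
L = 2/5 + 3/5 + 1 = 2 bits/symbol.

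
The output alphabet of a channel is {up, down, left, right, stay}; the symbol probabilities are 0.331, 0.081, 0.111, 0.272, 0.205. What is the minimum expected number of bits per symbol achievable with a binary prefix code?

Repeatedly combine the two least-probable nodes; the expected code length is the sum of the merged weights.
merge 81/1000 + 111/1000 → 24/125
merge 24/125 + 41/200 → 397/1000
merge 34/125 + 331/1000 → 603/1000
merge 397/1000 + 603/1000 → 1
L = 24/125 + 397/1000 + 603/1000 + 1 = 274/125 = 2.192 bits/symbol.

2.192 bits/symbol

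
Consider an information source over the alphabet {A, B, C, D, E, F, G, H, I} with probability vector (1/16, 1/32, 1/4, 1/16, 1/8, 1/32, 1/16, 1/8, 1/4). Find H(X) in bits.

Each probability is a power of 1/2, so log₂(1/p) is an integer.
H = Σ p·log₂(1/p) = 1/16·4 + 1/32·5 + 1/4·2 + 1/16·4 + 1/8·3 + 1/32·5 + 1/16·4 + 1/8·3 + 1/4·2 = 2.8125 bits.

2.8125 bits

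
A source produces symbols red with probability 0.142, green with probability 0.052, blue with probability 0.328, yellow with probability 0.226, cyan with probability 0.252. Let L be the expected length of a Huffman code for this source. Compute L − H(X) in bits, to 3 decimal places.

0.059 bits

Entropy H = −Σ p log₂ p ≈ 2.1352 bits.
Huffman merges: 13/250+71/500→97/500; 97/500+113/500→21/50; 63/250+41/125→29/50; 21/50+29/50→1. L = 1097/500 ≈ 2.1940.
L − H = 2.1940 − 2.1352 = 0.059 bits.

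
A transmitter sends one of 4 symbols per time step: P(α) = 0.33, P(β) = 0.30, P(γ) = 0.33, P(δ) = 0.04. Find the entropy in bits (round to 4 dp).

H = −Σ pᵢ log₂ pᵢ.
−0.33·log₂(0.33) = 0.5278
−0.30·log₂(0.30) = 0.5211
−0.33·log₂(0.33) = 0.5278
−0.04·log₂(0.04) = 0.1858
Sum ≈ 1.7625 → 1.7625 bits.

1.7625 bits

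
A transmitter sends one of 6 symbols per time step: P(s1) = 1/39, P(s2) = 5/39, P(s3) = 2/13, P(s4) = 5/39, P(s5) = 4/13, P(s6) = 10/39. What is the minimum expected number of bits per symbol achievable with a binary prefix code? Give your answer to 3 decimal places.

2.436 bits/symbol

Repeatedly combine the two least-probable nodes; the expected code length is the sum of the merged weights.
merge 1/39 + 5/39 → 2/13
merge 5/39 + 2/13 → 11/39
merge 2/13 + 10/39 → 16/39
merge 11/39 + 4/13 → 23/39
merge 16/39 + 23/39 → 1
L = 2/13 + 11/39 + 16/39 + 23/39 + 1 = 95/39 ≈ 2.436 bits/symbol.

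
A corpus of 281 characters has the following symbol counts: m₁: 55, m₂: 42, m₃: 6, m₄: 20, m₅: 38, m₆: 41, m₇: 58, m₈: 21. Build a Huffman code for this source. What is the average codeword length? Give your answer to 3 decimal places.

2.858 bits/symbol

Probabilities are the counts divided by 281.
Repeatedly combine the two least-probable nodes; the expected code length is the sum of the merged weights.
merge 6/281 + 20/281 → 26/281
merge 21/281 + 26/281 → 47/281
merge 38/281 + 41/281 → 79/281
merge 42/281 + 47/281 → 89/281
merge 55/281 + 58/281 → 113/281
merge 79/281 + 89/281 → 168/281
merge 113/281 + 168/281 → 1
L = 26/281 + 47/281 + 79/281 + 89/281 + 113/281 + 168/281 + 1 = 803/281 ≈ 2.858 bits/symbol.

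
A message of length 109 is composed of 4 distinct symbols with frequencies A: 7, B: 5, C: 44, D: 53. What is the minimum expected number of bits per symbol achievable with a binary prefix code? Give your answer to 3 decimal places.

Probabilities are the counts divided by 109.
Repeatedly combine the two least-probable nodes; the expected code length is the sum of the merged weights.
merge 5/109 + 7/109 → 12/109
merge 12/109 + 44/109 → 56/109
merge 53/109 + 56/109 → 1
L = 12/109 + 56/109 + 1 = 177/109 ≈ 1.624 bits/symbol.

1.624 bits/symbol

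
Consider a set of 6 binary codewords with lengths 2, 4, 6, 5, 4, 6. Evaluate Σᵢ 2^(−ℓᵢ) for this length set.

With common denominator 2^6 = 64: Σ 2^(−ℓᵢ) = 16/64 + 4/64 + 1/64 + 2/64 + 4/64 + 1/64 = 28/64 = 0.4375.

0.4375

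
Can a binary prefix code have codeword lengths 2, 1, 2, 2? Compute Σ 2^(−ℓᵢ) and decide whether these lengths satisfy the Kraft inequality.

With common denominator 2^2 = 4: Σ 2^(−ℓᵢ) = 1/4 + 2/4 + 1/4 + 1/4 = 5/4 = 1.25.
Kraft's inequality requires Σ ≤ 1; here Σ = 1.25 > 1, so no such prefix code exists.

1.25; no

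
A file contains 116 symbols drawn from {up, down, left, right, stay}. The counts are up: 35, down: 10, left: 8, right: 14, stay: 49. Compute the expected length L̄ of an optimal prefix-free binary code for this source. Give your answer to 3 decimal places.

Probabilities are the counts divided by 116.
Repeatedly combine the two least-probable nodes; the expected code length is the sum of the merged weights.
merge 2/29 + 5/58 → 9/58
merge 7/58 + 9/58 → 8/29
merge 8/29 + 35/116 → 67/116
merge 49/116 + 67/116 → 1
L = 9/58 + 8/29 + 67/116 + 1 = 233/116 ≈ 2.009 bits/symbol.

2.009 bits/symbol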